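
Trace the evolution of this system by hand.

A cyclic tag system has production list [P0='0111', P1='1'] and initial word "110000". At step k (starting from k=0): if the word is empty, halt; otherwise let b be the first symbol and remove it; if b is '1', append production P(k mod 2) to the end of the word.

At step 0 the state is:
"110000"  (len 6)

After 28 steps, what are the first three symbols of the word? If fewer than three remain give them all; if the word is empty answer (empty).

t=0: "110000"  (len 6)
t=1: "100000111"  (len 9)
t=2: "000001111"  (len 9)
t=3: "00001111"  (len 8)
t=4: "0001111"  (len 7)
t=5: "001111"  (len 6)
t=6: "01111"  (len 5)
t=7: "1111"  (len 4)
t=8: "1111"  (len 4)
t=9: "1110111"  (len 7)
t=10: "1101111"  (len 7)
t=11: "1011110111"  (len 10)
t=12: "0111101111"  (len 10)
t=13: "111101111"  (len 9)
t=14: "111011111"  (len 9)
t=15: "110111110111"  (len 12)
t=16: "101111101111"  (len 12)
t=17: "011111011110111"  (len 15)
t=18: "11111011110111"  (len 14)
t=19: "11110111101110111"  (len 17)
t=20: "11101111011101111"  (len 17)
t=21: "11011110111011110111"  (len 20)
t=22: "10111101110111101111"  (len 20)
t=23: "01111011101111011110111"  (len 23)
t=24: "1111011101111011110111"  (len 22)
t=25: "1110111011110111101110111"  (len 25)
t=26: "1101110111101111011101111"  (len 25)
t=27: "1011101111011110111011110111"  (len 28)
t=28: "0111011110111101110111101111"  (len 28)

011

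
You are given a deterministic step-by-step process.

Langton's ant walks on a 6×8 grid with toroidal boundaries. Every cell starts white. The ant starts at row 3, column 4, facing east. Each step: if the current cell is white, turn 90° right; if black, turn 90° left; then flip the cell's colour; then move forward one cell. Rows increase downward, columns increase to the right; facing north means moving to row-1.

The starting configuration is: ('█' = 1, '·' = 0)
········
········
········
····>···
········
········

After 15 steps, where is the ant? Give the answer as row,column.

step 0: ········
········
········
····>···
········
········
step 1: ········
········
········
····█···
····v···
········
step 2: ········
········
········
····█···
···<█···
········
step 3: ········
········
········
···^█···
···██···
········
step 4: ········
········
········
···█>···
···██···
········
step 5: ········
········
····^···
···█····
···██···
········
step 6: ········
········
····█>··
···█····
···██···
········
step 7: ········
········
····██··
···█·v··
···██···
········
step 8: ········
········
····██··
···█<█··
···██···
········
step 9: ········
········
····^█··
···███··
···██···
········
step 10: ········
········
···<·█··
···███··
···██···
········
step 11: ········
···^····
···█·█··
···███··
···██···
········
step 12: ········
···█>···
···█·█··
···███··
···██···
········
step 13: ········
···██···
···█v█··
···███··
···██···
········
step 14: ········
···██···
···<██··
···███··
···██···
········
step 15: ········
···██···
····██··
···v██··
···██···
········

3,3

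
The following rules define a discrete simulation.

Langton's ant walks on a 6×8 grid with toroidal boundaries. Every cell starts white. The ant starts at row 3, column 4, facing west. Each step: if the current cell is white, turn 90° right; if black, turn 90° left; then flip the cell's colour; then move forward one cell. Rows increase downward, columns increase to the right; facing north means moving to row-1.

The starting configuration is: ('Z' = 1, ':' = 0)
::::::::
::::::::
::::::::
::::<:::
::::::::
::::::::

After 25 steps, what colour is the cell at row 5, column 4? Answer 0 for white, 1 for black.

1

t=0: ::::::::
::::::::
::::::::
::::<:::
::::::::
::::::::
t=1: ::::::::
::::::::
::::^:::
::::Z:::
::::::::
::::::::
t=2: ::::::::
::::::::
::::Z>::
::::Z:::
::::::::
::::::::
t=3: ::::::::
::::::::
::::ZZ::
::::Zv::
::::::::
::::::::
t=4: ::::::::
::::::::
::::ZZ::
::::<Z::
::::::::
::::::::
t=5: ::::::::
::::::::
::::ZZ::
:::::Z::
::::v:::
::::::::
t=6: ::::::::
::::::::
::::ZZ::
:::::Z::
:::<Z:::
::::::::
t=7: ::::::::
::::::::
::::ZZ::
:::^:Z::
:::ZZ:::
::::::::
t=8: ::::::::
::::::::
::::ZZ::
:::Z>Z::
:::ZZ:::
::::::::
t=9: ::::::::
::::::::
::::ZZ::
:::ZZZ::
:::Zv:::
::::::::
t=10: ::::::::
::::::::
::::ZZ::
:::ZZZ::
:::Z:>::
::::::::
t=11: ::::::::
::::::::
::::ZZ::
:::ZZZ::
:::Z:Z::
:::::v::
t=12: ::::::::
::::::::
::::ZZ::
:::ZZZ::
:::Z:Z::
::::<Z::
t=13: ::::::::
::::::::
::::ZZ::
:::ZZZ::
:::Z^Z::
::::ZZ::
t=14: ::::::::
::::::::
::::ZZ::
:::ZZZ::
:::ZZ>::
::::ZZ::
t=15: ::::::::
::::::::
::::ZZ::
:::ZZ^::
:::ZZ:::
::::ZZ::
t=16: ::::::::
::::::::
::::ZZ::
:::Z<:::
:::ZZ:::
::::ZZ::
t=17: ::::::::
::::::::
::::ZZ::
:::Z::::
:::Zv:::
::::ZZ::
t=18: ::::::::
::::::::
::::ZZ::
:::Z::::
:::Z:>::
::::ZZ::
t=19: ::::::::
::::::::
::::ZZ::
:::Z::::
:::Z:Z::
::::Zv::
t=20: ::::::::
::::::::
::::ZZ::
:::Z::::
:::Z:Z::
::::Z:>:
t=21: ::::::v:
::::::::
::::ZZ::
:::Z::::
:::Z:Z::
::::Z:Z:
t=22: :::::<Z:
::::::::
::::ZZ::
:::Z::::
:::Z:Z::
::::Z:Z:
t=23: :::::ZZ:
::::::::
::::ZZ::
:::Z::::
:::Z:Z::
::::Z^Z:
t=24: :::::ZZ:
::::::::
::::ZZ::
:::Z::::
:::Z:Z::
::::ZZ>:
t=25: :::::ZZ:
::::::::
::::ZZ::
:::Z::::
:::Z:Z^:
::::ZZ::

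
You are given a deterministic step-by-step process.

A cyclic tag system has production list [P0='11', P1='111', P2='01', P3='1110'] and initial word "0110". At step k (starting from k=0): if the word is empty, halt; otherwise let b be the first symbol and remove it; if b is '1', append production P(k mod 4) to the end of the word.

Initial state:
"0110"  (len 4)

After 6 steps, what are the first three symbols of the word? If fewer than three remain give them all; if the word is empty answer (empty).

101

[0] "0110"  (len 4)
[1] "110"  (len 3)
[2] "10111"  (len 5)
[3] "011101"  (len 6)
[4] "11101"  (len 5)
[5] "110111"  (len 6)
[6] "10111111"  (len 8)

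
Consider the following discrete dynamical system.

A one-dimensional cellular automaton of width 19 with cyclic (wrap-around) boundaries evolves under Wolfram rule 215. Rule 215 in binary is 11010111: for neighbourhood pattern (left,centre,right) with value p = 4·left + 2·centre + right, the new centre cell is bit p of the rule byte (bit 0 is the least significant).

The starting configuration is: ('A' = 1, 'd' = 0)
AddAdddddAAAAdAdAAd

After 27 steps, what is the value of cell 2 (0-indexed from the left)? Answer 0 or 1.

1

t=0: AddAdddddAAAAdAdAAd
t=1: AAAAAAAAAdAAAdAddAd
t=2: dAAAAAAAAddAAdAAAAd
t=3: AdAAAAAAAAAdAddAAAA
t=4: AddAAAAAAAAdAAAdAAA
t=5: AAAdAAAAAAAddAAddAA
t=6: AAAddAAAAAAAAdAAAdA
t=7: AAAAAdAAAAAAAddAAdd
t=8: dAAAAddAAAAAAAAdAAA
t=9: ddAAAAAdAAAAAAAddAA
t=10: AAdAAAAddAAAAAAAAdA
t=11: AAddAAAAAdAAAAAAAdd
t=12: dAAAdAAAAddAAAAAAAA
t=13: ddAAddAAAAAdAAAAAAA
t=14: AAdAAAdAAAAddAAAAAA
t=15: AAddAAddAAAAAdAAAAA
t=16: AAAAdAAAdAAAAddAAAA
t=17: AAAAddAAddAAAAAdAAA
t=18: AAAAAAdAAAdAAAAddAA
t=19: AAAAAAddAAddAAAAAdA
t=20: AAAAAAAAdAAAdAAAAdd
t=21: dAAAAAAAddAAddAAAAA
t=22: ddAAAAAAAAdAAAdAAAA
t=23: AAdAAAAAAAddAAddAAA
t=24: AAddAAAAAAAAdAAAdAA
t=25: AAAAdAAAAAAAddAAddA
t=26: AAAAddAAAAAAAAdAAAd
t=27: dAAAAAdAAAAAAAddAAd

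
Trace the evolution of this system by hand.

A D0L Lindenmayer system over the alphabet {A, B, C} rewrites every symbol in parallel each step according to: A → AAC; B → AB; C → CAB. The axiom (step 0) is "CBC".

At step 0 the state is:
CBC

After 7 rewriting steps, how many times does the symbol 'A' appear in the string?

2044

0) CBC
1) CABABCAB
2) CABAACABAACABCABAACAB
3) CABAACABAACAACCABAACABAACAACCABAACABCABAACABAACAACCABAACAB
4) CABAACABAACAACCABAACABAACAACCABAACAACCABCABAACABAACAACCABA…ACABAACAACCABAACABAACAACCABAACAACCABCABAACABAACAACCABAACAB  (len 164)
5) CABAACABAACAACCABAACABAACAACCABAACAACCABCABAACABAACAACCABA…ACABAACAACCABAACABAACAACCABAACAACCABCABAACABAACAACCABAACAB  (len 466)
6) CABAACABAACAACCABAACABAACAACCABAACAACCABCABAACABAACAACCABA…ACABAACAACCABAACABAACAACCABAACAACCABCABAACABAACAACCABAACAB  (len 1324)
7) CABAACABAACAACCABAACABAACAACCABAACAACCABCABAACABAACAACCABA…ACABAACAACCABAACABAACAACCABAACAACCABCABAACABAACAACCABAACAB  (len 3760)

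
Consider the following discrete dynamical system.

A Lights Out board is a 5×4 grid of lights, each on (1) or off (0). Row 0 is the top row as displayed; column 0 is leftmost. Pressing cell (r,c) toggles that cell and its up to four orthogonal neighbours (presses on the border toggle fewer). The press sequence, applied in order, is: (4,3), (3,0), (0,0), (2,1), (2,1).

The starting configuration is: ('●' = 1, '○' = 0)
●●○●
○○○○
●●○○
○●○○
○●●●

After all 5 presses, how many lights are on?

[0] ●●○●
○○○○
●●○○
○●○○
○●●●
[1] ●●○●
○○○○
●●○○
○●○●
○●○○
[2] ●●○●
○○○○
○●○○
●○○●
●●○○
[3] ○○○●
●○○○
○●○○
●○○●
●●○○
[4] ○○○●
●●○○
●○●○
●●○●
●●○○
[5] ○○○●
●○○○
○●○○
●○○●
●●○○

7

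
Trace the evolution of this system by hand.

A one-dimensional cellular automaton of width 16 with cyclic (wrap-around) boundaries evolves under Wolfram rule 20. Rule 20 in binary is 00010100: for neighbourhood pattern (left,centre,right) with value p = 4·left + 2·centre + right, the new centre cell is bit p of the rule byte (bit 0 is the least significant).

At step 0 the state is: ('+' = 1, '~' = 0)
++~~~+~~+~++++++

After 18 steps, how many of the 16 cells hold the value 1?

4

k=0  ++~~~+~~+~++++++
k=1  ~~+~~++~+~~~~~~~
k=2  ~~++~~~~++~~~~~~
k=3  ~~~~+~~~~~+~~~~~
k=4  ~~~~++~~~~++~~~~
k=5  ~~~~~~+~~~~~+~~~
k=6  ~~~~~~++~~~~++~~
k=7  ~~~~~~~~+~~~~~+~
k=8  ~~~~~~~~++~~~~++
k=9  +~~~~~~~~~+~~~~~
k=10  ++~~~~~~~~++~~~~
k=11  ~~+~~~~~~~~~+~~~
k=12  ~~++~~~~~~~~++~~
k=13  ~~~~+~~~~~~~~~+~
k=14  ~~~~++~~~~~~~~++
k=15  +~~~~~+~~~~~~~~~
k=16  ++~~~~++~~~~~~~~
k=17  ~~+~~~~~+~~~~~~~
k=18  ~~++~~~~++~~~~~~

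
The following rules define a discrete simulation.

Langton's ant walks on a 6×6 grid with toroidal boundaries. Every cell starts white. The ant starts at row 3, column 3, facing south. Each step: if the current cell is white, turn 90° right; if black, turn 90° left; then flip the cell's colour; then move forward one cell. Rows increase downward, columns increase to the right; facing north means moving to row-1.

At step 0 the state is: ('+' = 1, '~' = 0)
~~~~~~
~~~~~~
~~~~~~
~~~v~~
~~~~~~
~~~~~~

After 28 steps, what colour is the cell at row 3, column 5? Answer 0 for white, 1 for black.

t=0: ~~~~~~
~~~~~~
~~~~~~
~~~v~~
~~~~~~
~~~~~~
t=1: ~~~~~~
~~~~~~
~~~~~~
~~<+~~
~~~~~~
~~~~~~
t=2: ~~~~~~
~~~~~~
~~^~~~
~~++~~
~~~~~~
~~~~~~
t=3: ~~~~~~
~~~~~~
~~+>~~
~~++~~
~~~~~~
~~~~~~
t=4: ~~~~~~
~~~~~~
~~++~~
~~+v~~
~~~~~~
~~~~~~
t=5: ~~~~~~
~~~~~~
~~++~~
~~+~>~
~~~~~~
~~~~~~
t=6: ~~~~~~
~~~~~~
~~++~~
~~+~+~
~~~~v~
~~~~~~
t=7: ~~~~~~
~~~~~~
~~++~~
~~+~+~
~~~<+~
~~~~~~
t=8: ~~~~~~
~~~~~~
~~++~~
~~+^+~
~~~++~
~~~~~~
t=9: ~~~~~~
~~~~~~
~~++~~
~~++>~
~~~++~
~~~~~~
t=10: ~~~~~~
~~~~~~
~~++^~
~~++~~
~~~++~
~~~~~~
t=11: ~~~~~~
~~~~~~
~~+++>
~~++~~
~~~++~
~~~~~~
t=12: ~~~~~~
~~~~~~
~~++++
~~++~v
~~~++~
~~~~~~
t=13: ~~~~~~
~~~~~~
~~++++
~~++<+
~~~++~
~~~~~~
t=14: ~~~~~~
~~~~~~
~~++^+
~~++++
~~~++~
~~~~~~
t=15: ~~~~~~
~~~~~~
~~+<~+
~~++++
~~~++~
~~~~~~
t=16: ~~~~~~
~~~~~~
~~+~~+
~~+v++
~~~++~
~~~~~~
t=17: ~~~~~~
~~~~~~
~~+~~+
~~+~>+
~~~++~
~~~~~~
t=18: ~~~~~~
~~~~~~
~~+~^+
~~+~~+
~~~++~
~~~~~~
t=19: ~~~~~~
~~~~~~
~~+~+>
~~+~~+
~~~++~
~~~~~~
t=20: ~~~~~~
~~~~~^
~~+~+~
~~+~~+
~~~++~
~~~~~~
t=21: ~~~~~~
>~~~~+
~~+~+~
~~+~~+
~~~++~
~~~~~~
t=22: ~~~~~~
+~~~~+
v~+~+~
~~+~~+
~~~++~
~~~~~~
t=23: ~~~~~~
+~~~~+
+~+~+<
~~+~~+
~~~++~
~~~~~~
t=24: ~~~~~~
+~~~~^
+~+~++
~~+~~+
~~~++~
~~~~~~
t=25: ~~~~~~
+~~~<~
+~+~++
~~+~~+
~~~++~
~~~~~~
t=26: ~~~~^~
+~~~+~
+~+~++
~~+~~+
~~~++~
~~~~~~
t=27: ~~~~+>
+~~~+~
+~+~++
~~+~~+
~~~++~
~~~~~~
t=28: ~~~~++
+~~~+v
+~+~++
~~+~~+
~~~++~
~~~~~~

1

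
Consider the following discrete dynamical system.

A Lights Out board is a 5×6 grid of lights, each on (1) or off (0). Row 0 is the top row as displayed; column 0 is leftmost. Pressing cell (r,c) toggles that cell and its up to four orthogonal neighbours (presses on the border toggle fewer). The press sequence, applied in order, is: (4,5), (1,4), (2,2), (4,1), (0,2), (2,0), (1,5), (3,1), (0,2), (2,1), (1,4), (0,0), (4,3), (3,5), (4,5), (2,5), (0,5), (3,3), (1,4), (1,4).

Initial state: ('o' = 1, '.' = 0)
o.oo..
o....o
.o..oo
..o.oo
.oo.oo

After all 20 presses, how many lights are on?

15

k=0  o.oo..
o....o
.o..oo
..o.oo
.oo.oo
k=1  o.oo..
o....o
.o..oo
..o.o.
.oo...
k=2  o.ooo.
o..oo.
.o...o
..o.o.
.oo...
k=3  o.ooo.
o.ooo.
..oo.o
....o.
.oo...
k=4  o.ooo.
o.ooo.
..oo.o
.o..o.
o.....
k=5  oo..o.
o..oo.
..oo.o
.o..o.
o.....
k=6  oo..o.
...oo.
oooo.o
oo..o.
o.....
k=7  oo..oo
...o.o
oooo..
oo..o.
o.....
k=8  oo..oo
...o.o
o.oo..
..o.o.
oo....
k=9  o.oooo
..oo.o
o.oo..
..o.o.
oo....
k=10  o.oooo
.ooo.o
.o.o..
.oo.o.
oo....
k=11  o.oo.o
.oo.o.
.o.oo.
.oo.o.
oo....
k=12  .ooo.o
ooo.o.
.o.oo.
.oo.o.
oo....
k=13  .ooo.o
ooo.o.
.o.oo.
.oooo.
ooooo.
k=14  .ooo.o
ooo.o.
.o.ooo
.ooo.o
oooooo
k=15  .ooo.o
ooo.o.
.o.ooo
.ooo..
oooo..
k=16  .ooo.o
ooo.oo
.o.o..
.ooo.o
oooo..
k=17  .oooo.
ooo.o.
.o.o..
.ooo.o
oooo..
k=18  .oooo.
ooo.o.
.o....
.o..oo
ooo...
k=19  .ooo..
oooo.o
.o..o.
.o..oo
ooo...
k=20  .oooo.
ooo.o.
.o....
.o..oo
ooo...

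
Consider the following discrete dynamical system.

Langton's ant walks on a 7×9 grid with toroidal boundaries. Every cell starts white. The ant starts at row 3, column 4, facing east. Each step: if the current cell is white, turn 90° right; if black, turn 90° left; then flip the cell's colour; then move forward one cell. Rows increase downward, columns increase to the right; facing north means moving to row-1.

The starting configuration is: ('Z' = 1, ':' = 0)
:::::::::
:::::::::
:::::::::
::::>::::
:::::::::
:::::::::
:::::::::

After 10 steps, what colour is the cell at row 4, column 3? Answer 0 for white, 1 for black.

1

step 0: :::::::::
:::::::::
:::::::::
::::>::::
:::::::::
:::::::::
:::::::::
step 1: :::::::::
:::::::::
:::::::::
::::Z::::
::::v::::
:::::::::
:::::::::
step 2: :::::::::
:::::::::
:::::::::
::::Z::::
:::<Z::::
:::::::::
:::::::::
step 3: :::::::::
:::::::::
:::::::::
:::^Z::::
:::ZZ::::
:::::::::
:::::::::
step 4: :::::::::
:::::::::
:::::::::
:::Z>::::
:::ZZ::::
:::::::::
:::::::::
step 5: :::::::::
:::::::::
::::^::::
:::Z:::::
:::ZZ::::
:::::::::
:::::::::
step 6: :::::::::
:::::::::
::::Z>:::
:::Z:::::
:::ZZ::::
:::::::::
:::::::::
step 7: :::::::::
:::::::::
::::ZZ:::
:::Z:v:::
:::ZZ::::
:::::::::
:::::::::
step 8: :::::::::
:::::::::
::::ZZ:::
:::Z<Z:::
:::ZZ::::
:::::::::
:::::::::
step 9: :::::::::
:::::::::
::::^Z:::
:::ZZZ:::
:::ZZ::::
:::::::::
:::::::::
step 10: :::::::::
:::::::::
:::<:Z:::
:::ZZZ:::
:::ZZ::::
:::::::::
:::::::::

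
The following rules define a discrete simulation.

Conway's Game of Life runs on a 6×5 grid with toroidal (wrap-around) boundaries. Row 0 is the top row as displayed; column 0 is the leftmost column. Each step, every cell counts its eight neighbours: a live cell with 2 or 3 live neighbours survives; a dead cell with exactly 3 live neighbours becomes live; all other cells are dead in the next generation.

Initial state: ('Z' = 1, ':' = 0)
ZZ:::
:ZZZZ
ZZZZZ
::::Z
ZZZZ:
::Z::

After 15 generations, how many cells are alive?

4

t=0: ZZ:::
:ZZZZ
ZZZZZ
::::Z
ZZZZ:
::Z::
t=1: Z:::Z
:::::
:::::
:::::
ZZZZZ
:::ZZ
t=2: Z::ZZ
:::::
:::::
ZZZZZ
ZZZ::
:::::
t=3: ::::Z
::::Z
ZZZZZ
:::ZZ
:::::
::ZZ:
t=4: ::::Z
:ZZ::
:ZZ::
:Z:::
::Z:Z
:::Z:
t=5: ::ZZ:
ZZZZ:
Z::::
ZZ:Z:
::ZZ:
:::ZZ
t=6: Z::::
Z::Z:
:::Z:
ZZ:Z:
ZZ:::
::::Z
t=7: Z::::
:::::
ZZ:Z:
ZZ:::
:ZZ::
:Z::Z
t=8: Z::::
ZZ::Z
ZZZ:Z
::::Z
::Z::
:ZZ::
t=9: ::Z:Z
::ZZ:
::Z::
::Z:Z
:ZZZ:
:ZZ::
t=10: :::::
:ZZ::
:ZZ::
:::::
Z::::
Z::::
t=11: :Z:::
:ZZ::
:ZZ::
:Z:::
:::::
:::::
t=12: :ZZ::
Z::::
Z::::
:ZZ::
:::::
:::::
t=13: :Z:::
Z::::
Z::::
:Z:::
:::::
:::::
t=14: :::::
ZZ:::
ZZ:::
:::::
:::::
:::::
t=15: :::::
ZZ:::
ZZ:::
:::::
:::::
:::::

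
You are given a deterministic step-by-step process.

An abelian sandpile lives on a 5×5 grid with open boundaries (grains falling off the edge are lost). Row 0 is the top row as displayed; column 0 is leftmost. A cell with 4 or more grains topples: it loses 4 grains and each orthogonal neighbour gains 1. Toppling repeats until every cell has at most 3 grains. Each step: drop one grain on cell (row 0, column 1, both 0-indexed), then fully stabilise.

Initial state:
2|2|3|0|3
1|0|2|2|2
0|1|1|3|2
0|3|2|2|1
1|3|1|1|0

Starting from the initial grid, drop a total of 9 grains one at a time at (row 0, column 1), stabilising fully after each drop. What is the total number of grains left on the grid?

[0] 2|2|3|0|3
1|0|2|2|2
0|1|1|3|2
0|3|2|2|1
1|3|1|1|0
[1] 2|3|3|0|3
1|0|2|2|2
0|1|1|3|2
0|3|2|2|1
1|3|1|1|0
[2] 3|1|0|1|3
1|1|3|2|2
0|1|1|3|2
0|3|2|2|1
1|3|1|1|0
[3] 3|2|0|1|3
1|1|3|2|2
0|1|1|3|2
0|3|2|2|1
1|3|1|1|0
[4] 3|3|0|1|3
1|1|3|2|2
0|1|1|3|2
0|3|2|2|1
1|3|1|1|0
[5] 0|1|1|1|3
2|2|3|2|2
0|1|1|3|2
0|3|2|2|1
1|3|1|1|0
[6] 0|2|1|1|3
2|2|3|2|2
0|1|1|3|2
0|3|2|2|1
1|3|1|1|0
[7] 0|3|1|1|3
2|2|3|2|2
0|1|1|3|2
0|3|2|2|1
1|3|1|1|0
[8] 1|0|2|1|3
2|3|3|2|2
0|1|1|3|2
0|3|2|2|1
1|3|1|1|0
[9] 1|1|2|1|3
2|3|3|2|2
0|1|1|3|2
0|3|2|2|1
1|3|1|1|0

41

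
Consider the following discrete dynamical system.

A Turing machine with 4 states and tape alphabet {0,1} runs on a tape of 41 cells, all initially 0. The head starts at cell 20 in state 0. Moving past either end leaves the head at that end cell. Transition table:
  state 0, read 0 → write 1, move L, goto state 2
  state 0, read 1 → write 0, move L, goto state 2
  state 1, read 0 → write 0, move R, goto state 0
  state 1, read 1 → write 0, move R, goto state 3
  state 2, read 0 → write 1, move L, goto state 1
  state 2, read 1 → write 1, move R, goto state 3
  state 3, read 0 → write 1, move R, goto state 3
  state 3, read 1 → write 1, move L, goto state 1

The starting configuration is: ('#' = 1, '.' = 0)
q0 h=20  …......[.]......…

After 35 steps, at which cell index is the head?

step 0: q0 h=20  …......[.]......…
step 1: q2 h=19  …......[.]#.....…
step 2: q1 h=18  …......[.]##....…
step 3: q0 h=19  …......[#]#.....…
step 4: q2 h=18  …......[.].#....…
step 5: q1 h=17  …......[.]#.#...…
step 6: q0 h=18  …......[#].#....…
step 7: q2 h=17  …......[.]..#...…
step 8: q1 h=16  …......[.]#..#..…
step 9: q0 h=17  …......[#]..#...…
step 10: q2 h=16  …......[.]...#..…
step 11: q1 h=15  …......[.]#...#.…
step 12: q0 h=16  …......[#]...#..…
step 13: q2 h=15  …......[.]....#.…
step 14: q1 h=14  …......[.]#....#…
step 15: q0 h=15  …......[#]....#.…
step 16: q2 h=14  …......[.].....#…
step 17: q1 h=13  …......[.]#.....…
step 18: q0 h=14  …......[#].....#…
step 19: q2 h=13  …......[.]......…
step 20: q1 h=12  …......[.]#.....…
step 21: q0 h=13  …......[#]......…
step 22: q2 h=12  …......[.]......…
step 23: q1 h=11  …......[.]#.....…
step 24: q0 h=12  …......[#]......…
step 25: q2 h=11  …......[.]......…
step 26: q1 h=10  …......[.]#.....…
step 27: q0 h=11  …......[#]......…
step 28: q2 h=10  …......[.]......…
step 29: q1 h= 9  …......[.]#.....…
step 30: q0 h=10  …......[#]......…
step 31: q2 h= 9  …......[.]......…
step 32: q1 h= 8  …......[.]#.....…
step 33: q0 h= 9  …......[#]......…
step 34: q2 h= 8  …......[.]......…
step 35: q1 h= 7  …......[.]#.....…

7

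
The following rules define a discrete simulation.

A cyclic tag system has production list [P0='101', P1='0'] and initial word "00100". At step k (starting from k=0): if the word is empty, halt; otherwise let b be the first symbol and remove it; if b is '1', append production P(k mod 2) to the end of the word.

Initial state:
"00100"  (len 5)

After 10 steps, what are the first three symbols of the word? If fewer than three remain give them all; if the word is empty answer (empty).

[0] "00100"  (len 5)
[1] "0100"  (len 4)
[2] "100"  (len 3)
[3] "00101"  (len 5)
[4] "0101"  (len 4)
[5] "101"  (len 3)
[6] "010"  (len 3)
[7] "10"  (len 2)
[8] "00"  (len 2)
[9] "0"  (len 1)
[10] (halted — word empty)

(empty)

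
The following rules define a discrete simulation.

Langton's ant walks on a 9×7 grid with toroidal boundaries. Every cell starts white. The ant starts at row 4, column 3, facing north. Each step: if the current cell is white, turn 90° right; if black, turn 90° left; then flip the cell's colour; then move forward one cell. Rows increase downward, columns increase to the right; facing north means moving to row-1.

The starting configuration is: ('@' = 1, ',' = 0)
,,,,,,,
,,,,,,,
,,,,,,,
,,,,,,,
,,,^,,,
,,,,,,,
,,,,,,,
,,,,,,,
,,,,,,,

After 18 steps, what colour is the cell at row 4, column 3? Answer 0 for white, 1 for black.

[0] ,,,,,,,
,,,,,,,
,,,,,,,
,,,,,,,
,,,^,,,
,,,,,,,
,,,,,,,
,,,,,,,
,,,,,,,
[1] ,,,,,,,
,,,,,,,
,,,,,,,
,,,,,,,
,,,@>,,
,,,,,,,
,,,,,,,
,,,,,,,
,,,,,,,
[2] ,,,,,,,
,,,,,,,
,,,,,,,
,,,,,,,
,,,@@,,
,,,,v,,
,,,,,,,
,,,,,,,
,,,,,,,
[3] ,,,,,,,
,,,,,,,
,,,,,,,
,,,,,,,
,,,@@,,
,,,<@,,
,,,,,,,
,,,,,,,
,,,,,,,
[4] ,,,,,,,
,,,,,,,
,,,,,,,
,,,,,,,
,,,^@,,
,,,@@,,
,,,,,,,
,,,,,,,
,,,,,,,
[5] ,,,,,,,
,,,,,,,
,,,,,,,
,,,,,,,
,,<,@,,
,,,@@,,
,,,,,,,
,,,,,,,
,,,,,,,
[6] ,,,,,,,
,,,,,,,
,,,,,,,
,,^,,,,
,,@,@,,
,,,@@,,
,,,,,,,
,,,,,,,
,,,,,,,
[7] ,,,,,,,
,,,,,,,
,,,,,,,
,,@>,,,
,,@,@,,
,,,@@,,
,,,,,,,
,,,,,,,
,,,,,,,
[8] ,,,,,,,
,,,,,,,
,,,,,,,
,,@@,,,
,,@v@,,
,,,@@,,
,,,,,,,
,,,,,,,
,,,,,,,
[9] ,,,,,,,
,,,,,,,
,,,,,,,
,,@@,,,
,,<@@,,
,,,@@,,
,,,,,,,
,,,,,,,
,,,,,,,
[10] ,,,,,,,
,,,,,,,
,,,,,,,
,,@@,,,
,,,@@,,
,,v@@,,
,,,,,,,
,,,,,,,
,,,,,,,
[11] ,,,,,,,
,,,,,,,
,,,,,,,
,,@@,,,
,,,@@,,
,<@@@,,
,,,,,,,
,,,,,,,
,,,,,,,
[12] ,,,,,,,
,,,,,,,
,,,,,,,
,,@@,,,
,^,@@,,
,@@@@,,
,,,,,,,
,,,,,,,
,,,,,,,
[13] ,,,,,,,
,,,,,,,
,,,,,,,
,,@@,,,
,@>@@,,
,@@@@,,
,,,,,,,
,,,,,,,
,,,,,,,
[14] ,,,,,,,
,,,,,,,
,,,,,,,
,,@@,,,
,@@@@,,
,@v@@,,
,,,,,,,
,,,,,,,
,,,,,,,
[15] ,,,,,,,
,,,,,,,
,,,,,,,
,,@@,,,
,@@@@,,
,@,>@,,
,,,,,,,
,,,,,,,
,,,,,,,
[16] ,,,,,,,
,,,,,,,
,,,,,,,
,,@@,,,
,@@^@,,
,@,,@,,
,,,,,,,
,,,,,,,
,,,,,,,
[17] ,,,,,,,
,,,,,,,
,,,,,,,
,,@@,,,
,@<,@,,
,@,,@,,
,,,,,,,
,,,,,,,
,,,,,,,
[18] ,,,,,,,
,,,,,,,
,,,,,,,
,,@@,,,
,@,,@,,
,@v,@,,
,,,,,,,
,,,,,,,
,,,,,,,

0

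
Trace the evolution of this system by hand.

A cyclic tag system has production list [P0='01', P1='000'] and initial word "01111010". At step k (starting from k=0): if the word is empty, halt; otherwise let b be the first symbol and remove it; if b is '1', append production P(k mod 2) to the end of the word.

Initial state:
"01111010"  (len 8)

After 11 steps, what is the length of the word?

k=0  "01111010"  (len 8)
k=1  "1111010"  (len 7)
k=2  "111010000"  (len 9)
k=3  "1101000001"  (len 10)
k=4  "101000001000"  (len 12)
k=5  "0100000100001"  (len 13)
k=6  "100000100001"  (len 12)
k=7  "0000010000101"  (len 13)
k=8  "000010000101"  (len 12)
k=9  "00010000101"  (len 11)
k=10  "0010000101"  (len 10)
k=11  "010000101"  (len 9)

9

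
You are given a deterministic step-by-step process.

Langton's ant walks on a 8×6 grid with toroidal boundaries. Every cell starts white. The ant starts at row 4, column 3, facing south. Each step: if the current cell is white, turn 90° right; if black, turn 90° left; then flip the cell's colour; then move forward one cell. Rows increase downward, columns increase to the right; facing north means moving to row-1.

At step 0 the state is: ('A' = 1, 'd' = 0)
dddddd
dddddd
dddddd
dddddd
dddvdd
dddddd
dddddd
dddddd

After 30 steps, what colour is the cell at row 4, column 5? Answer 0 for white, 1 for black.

1

0) dddddd
dddddd
dddddd
dddddd
dddvdd
dddddd
dddddd
dddddd
1) dddddd
dddddd
dddddd
dddddd
dd<Add
dddddd
dddddd
dddddd
2) dddddd
dddddd
dddddd
dd^ddd
ddAAdd
dddddd
dddddd
dddddd
3) dddddd
dddddd
dddddd
ddA>dd
ddAAdd
dddddd
dddddd
dddddd
4) dddddd
dddddd
dddddd
ddAAdd
ddAvdd
dddddd
dddddd
dddddd
5) dddddd
dddddd
dddddd
ddAAdd
ddAd>d
dddddd
dddddd
dddddd
6) dddddd
dddddd
dddddd
ddAAdd
ddAdAd
ddddvd
dddddd
dddddd
7) dddddd
dddddd
dddddd
ddAAdd
ddAdAd
ddd<Ad
dddddd
dddddd
8) dddddd
dddddd
dddddd
ddAAdd
ddA^Ad
dddAAd
dddddd
dddddd
9) dddddd
dddddd
dddddd
ddAAdd
ddAA>d
dddAAd
dddddd
dddddd
10) dddddd
dddddd
dddddd
ddAA^d
ddAAdd
dddAAd
dddddd
dddddd
11) dddddd
dddddd
dddddd
ddAAA>
ddAAdd
dddAAd
dddddd
dddddd
12) dddddd
dddddd
dddddd
ddAAAA
ddAAdv
dddAAd
dddddd
dddddd
13) dddddd
dddddd
dddddd
ddAAAA
ddAA<A
dddAAd
dddddd
dddddd
14) dddddd
dddddd
dddddd
ddAA^A
ddAAAA
dddAAd
dddddd
dddddd
15) dddddd
dddddd
dddddd
ddA<dA
ddAAAA
dddAAd
dddddd
dddddd
16) dddddd
dddddd
dddddd
ddAddA
ddAvAA
dddAAd
dddddd
dddddd
17) dddddd
dddddd
dddddd
ddAddA
ddAd>A
dddAAd
dddddd
dddddd
18) dddddd
dddddd
dddddd
ddAd^A
ddAddA
dddAAd
dddddd
dddddd
19) dddddd
dddddd
dddddd
ddAdA>
ddAddA
dddAAd
dddddd
dddddd
20) dddddd
dddddd
ddddd^
ddAdAd
ddAddA
dddAAd
dddddd
dddddd
21) dddddd
dddddd
>ddddA
ddAdAd
ddAddA
dddAAd
dddddd
dddddd
22) dddddd
dddddd
AddddA
vdAdAd
ddAddA
dddAAd
dddddd
dddddd
23) dddddd
dddddd
AddddA
AdAdA<
ddAddA
dddAAd
dddddd
dddddd
24) dddddd
dddddd
Adddd^
AdAdAA
ddAddA
dddAAd
dddddd
dddddd
25) dddddd
dddddd
Addd<d
AdAdAA
ddAddA
dddAAd
dddddd
dddddd
26) dddddd
dddd^d
AdddAd
AdAdAA
ddAddA
dddAAd
dddddd
dddddd
27) dddddd
ddddA>
AdddAd
AdAdAA
ddAddA
dddAAd
dddddd
dddddd
28) dddddd
ddddAA
AdddAv
AdAdAA
ddAddA
dddAAd
dddddd
dddddd
29) dddddd
ddddAA
Addd<A
AdAdAA
ddAddA
dddAAd
dddddd
dddddd
30) dddddd
ddddAA
AddddA
AdAdvA
ddAddA
dddAAd
dddddd
dddddd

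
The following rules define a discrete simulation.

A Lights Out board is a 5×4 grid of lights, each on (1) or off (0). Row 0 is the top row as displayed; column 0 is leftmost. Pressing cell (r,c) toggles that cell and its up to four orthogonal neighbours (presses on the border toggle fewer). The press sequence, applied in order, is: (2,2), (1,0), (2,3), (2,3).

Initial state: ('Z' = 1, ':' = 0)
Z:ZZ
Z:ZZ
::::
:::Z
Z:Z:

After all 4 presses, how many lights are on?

12

0) Z:ZZ
Z:ZZ
::::
:::Z
Z:Z:
1) Z:ZZ
Z::Z
:ZZZ
::ZZ
Z:Z:
2) ::ZZ
:Z:Z
ZZZZ
::ZZ
Z:Z:
3) ::ZZ
:Z::
ZZ::
::Z:
Z:Z:
4) ::ZZ
:Z:Z
ZZZZ
::ZZ
Z:Z:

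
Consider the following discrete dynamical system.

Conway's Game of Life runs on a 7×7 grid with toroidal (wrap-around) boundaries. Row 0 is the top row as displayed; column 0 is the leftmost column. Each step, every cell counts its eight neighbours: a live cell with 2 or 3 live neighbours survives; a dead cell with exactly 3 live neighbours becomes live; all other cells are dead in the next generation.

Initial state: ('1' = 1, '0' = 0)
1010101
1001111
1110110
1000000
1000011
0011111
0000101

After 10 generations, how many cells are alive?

t=0: 1010101
1001111
1110110
1000000
1000011
0011111
0000101
t=1: 0100000
0000000
0010000
0000100
1101000
0001000
0110000
t=2: 0110000
0000000
0000000
0111000
0011100
1001000
0110000
t=3: 0110000
0000000
0010000
0100100
0000100
0000100
1001000
t=4: 0110000
0110000
0000000
0001000
0001110
0001100
0111000
t=5: 1000000
0110000
0010000
0001000
0010010
0000010
0100100
t=6: 1010000
0110000
0111000
0011000
0000100
0000110
0000000
t=7: 0010000
1000000
0000000
0100100
0000110
0000110
0000000
t=8: 0000000
0000000
0000000
0000110
0001000
0000110
0000000
t=9: 0000000
0000000
0000000
0000100
0001000
0000100
0000000
t=10: 0000000
0000000
0000000
0000000
0001100
0000000
0000000

2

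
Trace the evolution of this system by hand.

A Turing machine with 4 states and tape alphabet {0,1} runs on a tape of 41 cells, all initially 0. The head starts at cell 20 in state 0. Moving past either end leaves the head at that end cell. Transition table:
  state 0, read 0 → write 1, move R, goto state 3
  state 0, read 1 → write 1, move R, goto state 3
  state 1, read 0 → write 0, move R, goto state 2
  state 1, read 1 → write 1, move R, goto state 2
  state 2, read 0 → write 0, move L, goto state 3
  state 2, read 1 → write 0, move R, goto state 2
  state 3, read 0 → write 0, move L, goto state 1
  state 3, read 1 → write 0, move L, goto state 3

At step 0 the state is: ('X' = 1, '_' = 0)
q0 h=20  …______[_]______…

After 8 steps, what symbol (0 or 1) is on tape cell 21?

gen 0: q0 h=20  …______[_]______…
gen 1: q3 h=21  …_____X[_]______…
gen 2: q1 h=20  …______[X]______…
gen 3: q2 h=21  …_____X[_]______…
gen 4: q3 h=20  …______[X]______…
gen 5: q3 h=19  …______[_]______…
gen 6: q1 h=18  …______[_]______…
gen 7: q2 h=19  …______[_]______…
gen 8: q3 h=18  …______[_]______…

0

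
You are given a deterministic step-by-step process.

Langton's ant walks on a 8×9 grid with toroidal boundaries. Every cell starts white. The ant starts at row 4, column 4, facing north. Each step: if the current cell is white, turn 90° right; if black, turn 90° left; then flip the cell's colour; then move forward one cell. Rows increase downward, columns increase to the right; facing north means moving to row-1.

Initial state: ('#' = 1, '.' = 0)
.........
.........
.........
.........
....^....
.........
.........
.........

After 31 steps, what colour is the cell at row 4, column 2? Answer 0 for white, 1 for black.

step 0: .........
.........
.........
.........
....^....
.........
.........
.........
step 1: .........
.........
.........
.........
....#>...
.........
.........
.........
step 2: .........
.........
.........
.........
....##...
.....v...
.........
.........
step 3: .........
.........
.........
.........
....##...
....<#...
.........
.........
step 4: .........
.........
.........
.........
....^#...
....##...
.........
.........
step 5: .........
.........
.........
.........
...<.#...
....##...
.........
.........
step 6: .........
.........
.........
...^.....
...#.#...
....##...
.........
.........
step 7: .........
.........
.........
...#>....
...#.#...
....##...
.........
.........
step 8: .........
.........
.........
...##....
...#v#...
....##...
.........
.........
step 9: .........
.........
.........
...##....
...<##...
....##...
.........
.........
step 10: .........
.........
.........
...##....
....##...
...v##...
.........
.........
step 11: .........
.........
.........
...##....
....##...
..<###...
.........
.........
step 12: .........
.........
.........
...##....
..^.##...
..####...
.........
.........
step 13: .........
.........
.........
...##....
..#>##...
..####...
.........
.........
step 14: .........
.........
.........
...##....
..####...
..#v##...
.........
.........
step 15: .........
.........
.........
...##....
..####...
..#.>#...
.........
.........
step 16: .........
.........
.........
...##....
..##^#...
..#..#...
.........
.........
step 17: .........
.........
.........
...##....
..#<.#...
..#..#...
.........
.........
step 18: .........
.........
.........
...##....
..#..#...
..#v.#...
.........
.........
step 19: .........
.........
.........
...##....
..#..#...
..<#.#...
.........
.........
step 20: .........
.........
.........
...##....
..#..#...
...#.#...
..v......
.........
step 21: .........
.........
.........
...##....
..#..#...
...#.#...
.<#......
.........
step 22: .........
.........
.........
...##....
..#..#...
.^.#.#...
.##......
.........
step 23: .........
.........
.........
...##....
..#..#...
.#>#.#...
.##......
.........
step 24: .........
.........
.........
...##....
..#..#...
.###.#...
.#v......
.........
step 25: .........
.........
.........
...##....
..#..#...
.###.#...
.#.>.....
.........
step 26: .........
.........
.........
...##....
..#..#...
.###.#...
.#.#.....
...v.....
step 27: .........
.........
.........
...##....
..#..#...
.###.#...
.#.#.....
..<#.....
step 28: .........
.........
.........
...##....
..#..#...
.###.#...
.#^#.....
..##.....
step 29: .........
.........
.........
...##....
..#..#...
.###.#...
.##>.....
..##.....
step 30: .........
.........
.........
...##....
..#..#...
.##^.#...
.##......
..##.....
step 31: .........
.........
.........
...##....
..#..#...
.#<..#...
.##......
..##.....

1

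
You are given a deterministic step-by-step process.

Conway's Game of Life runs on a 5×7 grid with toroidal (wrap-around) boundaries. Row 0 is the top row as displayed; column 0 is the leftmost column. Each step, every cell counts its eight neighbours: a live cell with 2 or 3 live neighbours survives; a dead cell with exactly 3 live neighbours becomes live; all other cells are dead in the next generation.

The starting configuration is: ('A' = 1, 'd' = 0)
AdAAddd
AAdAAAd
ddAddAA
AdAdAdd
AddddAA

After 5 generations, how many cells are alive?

11

k=0  AdAAddd
AAdAAAd
ddAddAA
AdAdAdd
AddddAA
k=1  ddAAddd
AddddAd
ddAdddd
AddAAdd
AdAdAAd
k=2  ddAAdAd
dAAAddd
dAdAAdA
ddAdAAA
ddAddAA
k=3  dddddAA
AAdddAd
dAddddA
dAAdddd
dAAdddd
k=4  ddAddAA
dAdddAd
ddddddA
ddddddd
AAAdddd
k=5  ddAddAA
AddddAd
ddddddd
AAddddd
AAAdddA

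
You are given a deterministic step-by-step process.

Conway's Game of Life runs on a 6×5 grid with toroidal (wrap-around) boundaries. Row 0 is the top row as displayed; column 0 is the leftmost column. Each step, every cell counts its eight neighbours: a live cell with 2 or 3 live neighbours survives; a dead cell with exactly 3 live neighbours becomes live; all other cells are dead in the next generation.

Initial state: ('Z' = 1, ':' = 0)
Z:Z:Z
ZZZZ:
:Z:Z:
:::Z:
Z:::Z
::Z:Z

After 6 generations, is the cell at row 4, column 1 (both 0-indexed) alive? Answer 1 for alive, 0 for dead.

1

[0] Z:Z:Z
ZZZZ:
:Z:Z:
:::Z:
Z:::Z
::Z:Z
[1] :::::
:::::
ZZ:Z:
Z:ZZ:
Z:::Z
:::::
[2] :::::
:::::
ZZ:Z:
::ZZ:
ZZ:ZZ
:::::
[3] :::::
:::::
:Z:ZZ
:::::
ZZ:ZZ
Z:::Z
[4] :::::
:::::
:::::
:Z:::
:Z:Z:
:Z:Z:
[5] :::::
:::::
:::::
::Z::
ZZ:::
:::::
[6] :::::
:::::
:::::
:Z:::
:Z:::
:::::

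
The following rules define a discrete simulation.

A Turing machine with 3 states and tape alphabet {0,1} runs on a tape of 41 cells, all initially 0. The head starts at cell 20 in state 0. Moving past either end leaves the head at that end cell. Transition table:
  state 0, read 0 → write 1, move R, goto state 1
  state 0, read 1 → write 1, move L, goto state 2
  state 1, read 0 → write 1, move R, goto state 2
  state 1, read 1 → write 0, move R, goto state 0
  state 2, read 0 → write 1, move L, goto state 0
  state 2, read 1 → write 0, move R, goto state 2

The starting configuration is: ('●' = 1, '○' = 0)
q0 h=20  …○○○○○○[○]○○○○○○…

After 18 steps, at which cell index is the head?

26

t=0: q0 h=20  …○○○○○○[○]○○○○○○…
t=1: q1 h=21  …○○○○○●[○]○○○○○○…
t=2: q2 h=22  …○○○○●●[○]○○○○○○…
t=3: q0 h=21  …○○○○○●[●]●○○○○○…
t=4: q2 h=20  …○○○○○○[●]●●○○○○…
t=5: q2 h=21  …○○○○○○[●]●○○○○○…
t=6: q2 h=22  …○○○○○○[●]○○○○○○…
t=7: q2 h=23  …○○○○○○[○]○○○○○○…
t=8: q0 h=22  …○○○○○○[○]●○○○○○…
t=9: q1 h=23  …○○○○○●[●]○○○○○○…
t=10: q0 h=24  …○○○○●○[○]○○○○○○…
t=11: q1 h=25  …○○○●○●[○]○○○○○○…
t=12: q2 h=26  …○○●○●●[○]○○○○○○…
t=13: q0 h=25  …○○○●○●[●]●○○○○○…
t=14: q2 h=24  …○○○○●○[●]●●○○○○…
t=15: q2 h=25  …○○○●○○[●]●○○○○○…
t=16: q2 h=26  …○○●○○○[●]○○○○○○…
t=17: q2 h=27  …○●○○○○[○]○○○○○○…
t=18: q0 h=26  …○○●○○○[○]●○○○○○…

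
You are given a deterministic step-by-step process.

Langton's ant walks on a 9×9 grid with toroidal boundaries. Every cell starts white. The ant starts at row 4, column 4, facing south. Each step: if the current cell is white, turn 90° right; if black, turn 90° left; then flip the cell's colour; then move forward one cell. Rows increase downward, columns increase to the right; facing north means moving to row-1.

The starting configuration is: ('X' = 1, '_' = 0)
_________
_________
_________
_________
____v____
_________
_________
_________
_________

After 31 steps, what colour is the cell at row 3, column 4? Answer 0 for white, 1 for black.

step 0: _________
_________
_________
_________
____v____
_________
_________
_________
_________
step 1: _________
_________
_________
_________
___<X____
_________
_________
_________
_________
step 2: _________
_________
_________
___^_____
___XX____
_________
_________
_________
_________
step 3: _________
_________
_________
___X>____
___XX____
_________
_________
_________
_________
step 4: _________
_________
_________
___XX____
___Xv____
_________
_________
_________
_________
step 5: _________
_________
_________
___XX____
___X_>___
_________
_________
_________
_________
step 6: _________
_________
_________
___XX____
___X_X___
_____v___
_________
_________
_________
step 7: _________
_________
_________
___XX____
___X_X___
____<X___
_________
_________
_________
step 8: _________
_________
_________
___XX____
___X^X___
____XX___
_________
_________
_________
step 9: _________
_________
_________
___XX____
___XX>___
____XX___
_________
_________
_________
step 10: _________
_________
_________
___XX^___
___XX____
____XX___
_________
_________
_________
step 11: _________
_________
_________
___XXX>__
___XX____
____XX___
_________
_________
_________
step 12: _________
_________
_________
___XXXX__
___XX_v__
____XX___
_________
_________
_________
step 13: _________
_________
_________
___XXXX__
___XX<X__
____XX___
_________
_________
_________
step 14: _________
_________
_________
___XX^X__
___XXXX__
____XX___
_________
_________
_________
step 15: _________
_________
_________
___X<_X__
___XXXX__
____XX___
_________
_________
_________
step 16: _________
_________
_________
___X__X__
___XvXX__
____XX___
_________
_________
_________
step 17: _________
_________
_________
___X__X__
___X_>X__
____XX___
_________
_________
_________
step 18: _________
_________
_________
___X_^X__
___X__X__
____XX___
_________
_________
_________
step 19: _________
_________
_________
___X_X>__
___X__X__
____XX___
_________
_________
_________
step 20: _________
_________
______^__
___X_X___
___X__X__
____XX___
_________
_________
_________
step 21: _________
_________
______X>_
___X_X___
___X__X__
____XX___
_________
_________
_________
step 22: _________
_________
______XX_
___X_X_v_
___X__X__
____XX___
_________
_________
_________
step 23: _________
_________
______XX_
___X_X<X_
___X__X__
____XX___
_________
_________
_________
step 24: _________
_________
______^X_
___X_XXX_
___X__X__
____XX___
_________
_________
_________
step 25: _________
_________
_____<_X_
___X_XXX_
___X__X__
____XX___
_________
_________
_________
step 26: _________
_____^___
_____X_X_
___X_XXX_
___X__X__
____XX___
_________
_________
_________
step 27: _________
_____X>__
_____X_X_
___X_XXX_
___X__X__
____XX___
_________
_________
_________
step 28: _________
_____XX__
_____XvX_
___X_XXX_
___X__X__
____XX___
_________
_________
_________
step 29: _________
_____XX__
_____<XX_
___X_XXX_
___X__X__
____XX___
_________
_________
_________
step 30: _________
_____XX__
______XX_
___X_vXX_
___X__X__
____XX___
_________
_________
_________
step 31: _________
_____XX__
______XX_
___X__>X_
___X__X__
____XX___
_________
_________
_________

0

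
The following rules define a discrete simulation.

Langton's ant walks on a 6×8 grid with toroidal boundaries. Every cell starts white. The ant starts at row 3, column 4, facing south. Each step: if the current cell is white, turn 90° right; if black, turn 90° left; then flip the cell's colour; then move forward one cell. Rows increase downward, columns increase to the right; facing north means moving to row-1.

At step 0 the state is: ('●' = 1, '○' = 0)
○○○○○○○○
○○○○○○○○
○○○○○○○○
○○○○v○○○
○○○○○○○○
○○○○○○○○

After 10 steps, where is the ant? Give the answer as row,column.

2,5

t=0: ○○○○○○○○
○○○○○○○○
○○○○○○○○
○○○○v○○○
○○○○○○○○
○○○○○○○○
t=1: ○○○○○○○○
○○○○○○○○
○○○○○○○○
○○○<●○○○
○○○○○○○○
○○○○○○○○
t=2: ○○○○○○○○
○○○○○○○○
○○○^○○○○
○○○●●○○○
○○○○○○○○
○○○○○○○○
t=3: ○○○○○○○○
○○○○○○○○
○○○●>○○○
○○○●●○○○
○○○○○○○○
○○○○○○○○
t=4: ○○○○○○○○
○○○○○○○○
○○○●●○○○
○○○●v○○○
○○○○○○○○
○○○○○○○○
t=5: ○○○○○○○○
○○○○○○○○
○○○●●○○○
○○○●○>○○
○○○○○○○○
○○○○○○○○
t=6: ○○○○○○○○
○○○○○○○○
○○○●●○○○
○○○●○●○○
○○○○○v○○
○○○○○○○○
t=7: ○○○○○○○○
○○○○○○○○
○○○●●○○○
○○○●○●○○
○○○○<●○○
○○○○○○○○
t=8: ○○○○○○○○
○○○○○○○○
○○○●●○○○
○○○●^●○○
○○○○●●○○
○○○○○○○○
t=9: ○○○○○○○○
○○○○○○○○
○○○●●○○○
○○○●●>○○
○○○○●●○○
○○○○○○○○
t=10: ○○○○○○○○
○○○○○○○○
○○○●●^○○
○○○●●○○○
○○○○●●○○
○○○○○○○○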